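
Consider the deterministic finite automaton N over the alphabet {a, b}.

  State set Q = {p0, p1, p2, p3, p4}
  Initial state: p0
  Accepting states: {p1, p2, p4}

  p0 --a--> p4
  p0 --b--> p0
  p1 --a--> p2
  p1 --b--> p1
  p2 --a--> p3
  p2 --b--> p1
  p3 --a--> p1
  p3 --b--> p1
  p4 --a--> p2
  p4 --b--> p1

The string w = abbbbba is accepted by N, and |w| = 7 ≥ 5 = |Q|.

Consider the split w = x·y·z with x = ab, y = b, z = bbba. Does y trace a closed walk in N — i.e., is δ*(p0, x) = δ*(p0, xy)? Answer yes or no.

yes

Run of N on the first 3 characters of w = a b b:
  step 0: p0  (start)
  step 1: p4  (read a: p0→p4)
  step 2: p1  (read b: p4→p1)
  step 3: p1  (read b: p1→p1)

After x (step 2): p1. After xy (step 3): p1.
They match, so y = b drives N around a cycle from p1 back to itself; pumping y any number of times keeps N in p1 before reading z, and xyⁱz ∈ L(N) for every i ≥ 0.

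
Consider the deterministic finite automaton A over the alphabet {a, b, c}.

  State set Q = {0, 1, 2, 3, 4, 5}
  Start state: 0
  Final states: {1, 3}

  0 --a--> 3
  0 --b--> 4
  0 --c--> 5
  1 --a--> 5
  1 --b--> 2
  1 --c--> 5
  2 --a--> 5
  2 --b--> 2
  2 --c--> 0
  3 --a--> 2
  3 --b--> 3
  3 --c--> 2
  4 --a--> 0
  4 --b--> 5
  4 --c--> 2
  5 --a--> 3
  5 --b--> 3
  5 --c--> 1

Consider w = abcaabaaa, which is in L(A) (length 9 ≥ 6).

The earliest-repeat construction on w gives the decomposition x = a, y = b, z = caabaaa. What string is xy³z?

xy^3z = a·b·b·b·caabaaa = abbbcaabaaa.
Reading y = b takes A from 3 back to 3, so after x·y·y·y the machine is still in 3, and z then leads to the accepting state 3. Hence abbbcaabaaa ∈ L(A).

abbbcaabaaa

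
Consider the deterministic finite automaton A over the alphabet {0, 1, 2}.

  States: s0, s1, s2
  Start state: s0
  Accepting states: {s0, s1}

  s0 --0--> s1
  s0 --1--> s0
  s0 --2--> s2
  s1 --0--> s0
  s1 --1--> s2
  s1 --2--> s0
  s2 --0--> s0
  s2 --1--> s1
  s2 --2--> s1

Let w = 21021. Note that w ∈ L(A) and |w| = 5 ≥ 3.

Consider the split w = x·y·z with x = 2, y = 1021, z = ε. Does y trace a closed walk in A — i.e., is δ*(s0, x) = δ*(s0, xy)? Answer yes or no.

Run of A on the first 5 characters of w = 2 1 0 2 1:
  step 0: s0  (start)
  step 1: s2  (read 2: s0→s2)
  step 2: s1  (read 1: s2→s1)
  step 3: s0  (read 0: s1→s0)
  step 4: s2  (read 2: s0→s2)
  step 5: s1  (read 1: s2→s1)

After x (step 1): s2. After xy (step 5): s1.
They differ (s2 ≠ s1), so y is not a cycle from the state after x; this split is not the one the pumping-lemma construction produces, and pumping y need not keep the string in L(A).

no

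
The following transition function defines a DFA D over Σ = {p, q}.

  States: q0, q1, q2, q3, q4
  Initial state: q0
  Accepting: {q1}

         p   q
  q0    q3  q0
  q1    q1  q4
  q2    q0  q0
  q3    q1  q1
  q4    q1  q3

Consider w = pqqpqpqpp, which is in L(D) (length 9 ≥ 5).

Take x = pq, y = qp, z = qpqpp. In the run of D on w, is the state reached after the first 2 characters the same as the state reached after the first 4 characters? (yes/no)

yes

Run of D on the first 4 characters of w = p q q p:
  step 0: q0  (start)
  step 1: q3  (read p: q0→q3)
  step 2: q1  (read q: q3→q1)
  step 3: q4  (read q: q1→q4)
  step 4: q1  (read p: q4→q1)

After x (step 2): q1. After xy (step 4): q1.
They match, so y = qp drives D around a cycle from q1 back to itself; pumping y any number of times keeps D in q1 before reading z, and xyⁱz ∈ L(D) for every i ≥ 0.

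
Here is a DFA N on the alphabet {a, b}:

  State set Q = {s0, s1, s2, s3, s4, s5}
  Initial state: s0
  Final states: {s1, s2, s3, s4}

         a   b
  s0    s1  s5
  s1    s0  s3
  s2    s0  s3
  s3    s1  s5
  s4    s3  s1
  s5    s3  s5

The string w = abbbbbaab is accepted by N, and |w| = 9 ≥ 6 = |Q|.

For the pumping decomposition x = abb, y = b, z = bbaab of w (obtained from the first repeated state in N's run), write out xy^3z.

abbbbbbbaab

xy^3z = abb·b·b·b·bbaab = abbbbbbbaab.
Reading y = b takes N from s5 back to s5, so after x·y·y·y the machine is still in s5, and z then leads to the accepting state s3. Hence abbbbbbbaab ∈ L(N).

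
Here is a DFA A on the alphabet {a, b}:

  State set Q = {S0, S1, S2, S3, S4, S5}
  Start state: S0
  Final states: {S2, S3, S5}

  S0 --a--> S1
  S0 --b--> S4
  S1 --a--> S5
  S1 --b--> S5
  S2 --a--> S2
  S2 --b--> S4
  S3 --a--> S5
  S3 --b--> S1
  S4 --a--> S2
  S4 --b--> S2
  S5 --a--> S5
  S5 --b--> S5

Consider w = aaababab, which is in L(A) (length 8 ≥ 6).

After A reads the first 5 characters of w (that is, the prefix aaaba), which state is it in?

State sequence: S0 -a-> S1 -a-> S5 -a-> S5 -b-> S5 -a-> S5

After reading 5 characters, A is in state S5.
(This kind of state-tracing is the core of the pumping-lemma construction: with 6 states, pigeonhole forces a repeat within the first 6 steps.)

S5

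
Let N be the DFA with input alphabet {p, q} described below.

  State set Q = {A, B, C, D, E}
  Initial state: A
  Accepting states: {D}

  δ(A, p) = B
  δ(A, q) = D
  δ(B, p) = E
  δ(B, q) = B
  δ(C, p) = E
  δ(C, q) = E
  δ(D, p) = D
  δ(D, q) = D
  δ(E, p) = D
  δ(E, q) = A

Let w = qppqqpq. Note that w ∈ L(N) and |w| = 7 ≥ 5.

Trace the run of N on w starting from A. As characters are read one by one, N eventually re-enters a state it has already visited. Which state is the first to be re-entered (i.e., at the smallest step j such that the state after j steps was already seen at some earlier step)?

D

State sequence: A -q-> D -p-> D -p-> D -q-> D -q-> D -p-> D -q-> D
First repeat at step 2: D was already visited.

The earliest repeat is at step j = 2: N is in D, which it already visited at step i = 1.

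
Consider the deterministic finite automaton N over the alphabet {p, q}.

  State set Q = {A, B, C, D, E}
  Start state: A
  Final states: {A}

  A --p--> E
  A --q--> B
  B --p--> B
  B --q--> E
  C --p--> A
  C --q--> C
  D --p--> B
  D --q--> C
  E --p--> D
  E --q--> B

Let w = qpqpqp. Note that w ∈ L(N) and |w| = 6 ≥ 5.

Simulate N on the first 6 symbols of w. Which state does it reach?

A

Run of N on the first 6 characters of w = q p q p q p:
  step 0: A  (start)
  step 1: B  (read q: A→B)
  step 2: B  (read p: B→B)
  step 3: E  (read q: B→E)
  step 4: D  (read p: E→D)
  step 5: C  (read q: D→C)
  step 6: A  (read p: C→A)

After reading 6 characters, N is in state A.
(This kind of state-tracing is the core of the pumping-lemma construction: with 5 states, pigeonhole forces a repeat within the first 5 steps.)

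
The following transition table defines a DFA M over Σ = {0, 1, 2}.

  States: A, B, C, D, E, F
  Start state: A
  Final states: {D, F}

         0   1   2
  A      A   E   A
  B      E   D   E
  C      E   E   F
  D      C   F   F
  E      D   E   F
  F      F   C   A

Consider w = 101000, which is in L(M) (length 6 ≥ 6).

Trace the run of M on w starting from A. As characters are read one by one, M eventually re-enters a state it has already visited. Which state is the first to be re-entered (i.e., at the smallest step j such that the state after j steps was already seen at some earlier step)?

State sequence: A -1-> E -0-> D -1-> F -0-> F -0-> F -0-> F
First repeat at step 4: F was already visited.

The earliest repeat is at step j = 4: M is in F, which it already visited at step i = 3.
The DFA has 6 states, so the proof of the pumping lemma guarantees a repeated state among the first 6+1 visited; the segment between the two visits is the pumpable y.

F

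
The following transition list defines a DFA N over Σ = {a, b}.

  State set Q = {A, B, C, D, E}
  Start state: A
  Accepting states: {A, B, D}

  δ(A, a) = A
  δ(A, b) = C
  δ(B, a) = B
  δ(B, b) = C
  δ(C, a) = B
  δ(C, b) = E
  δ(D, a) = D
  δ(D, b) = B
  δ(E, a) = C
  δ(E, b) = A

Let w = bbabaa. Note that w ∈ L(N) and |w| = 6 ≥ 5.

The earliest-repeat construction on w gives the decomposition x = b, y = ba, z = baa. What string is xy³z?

bbabababaa

xy^3z = b·ba·ba·ba·baa = bbabababaa.
Reading y = ba takes N from C back to C, so after x·y·y·y the machine is still in C, and z then leads to the accepting state B. Hence bbabababaa ∈ L(N).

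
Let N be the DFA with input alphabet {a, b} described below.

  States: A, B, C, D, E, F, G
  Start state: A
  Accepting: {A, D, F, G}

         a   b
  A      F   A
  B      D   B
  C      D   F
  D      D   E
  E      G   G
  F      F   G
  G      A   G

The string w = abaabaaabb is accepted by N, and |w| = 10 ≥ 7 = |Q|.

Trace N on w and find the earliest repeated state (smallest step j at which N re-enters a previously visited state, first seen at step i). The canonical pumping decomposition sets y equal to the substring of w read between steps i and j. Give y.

aba

State sequence: A -a-> F -b-> G -a-> A -a-> F -b-> G -a-> A -a-> F -a-> F -b-> G -b-> G
First repeat at step 3: A was already visited.

So i = 0, j = 3, giving x = w[0:0] = ε, y = w[0:3] = aba, z = w[3:10] = abaaabb.
Check: |xy| = 3 ≤ 7 and |y| = 3 ≥ 1. Reading y takes N from A back to A, so every xyⁱz is accepted.
The DFA has 7 states, so the proof of the pumping lemma guarantees a repeated state among the first 7+1 visited; the segment between the two visits is the pumpable y.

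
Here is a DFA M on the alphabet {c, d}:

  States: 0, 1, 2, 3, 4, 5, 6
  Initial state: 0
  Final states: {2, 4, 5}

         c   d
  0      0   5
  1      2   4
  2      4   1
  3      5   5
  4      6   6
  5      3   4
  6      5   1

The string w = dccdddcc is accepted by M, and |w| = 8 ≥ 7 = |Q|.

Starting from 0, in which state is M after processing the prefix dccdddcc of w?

4

Run of M on the first 8 characters of w = d c c d d d c c:
  step 0: 0  (start)
  step 1: 5  (read d: 0→5)
  step 2: 3  (read c: 5→3)
  step 3: 5  (read c: 3→5)
  step 4: 4  (read d: 5→4)
  step 5: 6  (read d: 4→6)
  step 6: 1  (read d: 6→1)
  step 7: 2  (read c: 1→2)
  step 8: 4  (read c: 2→4)

After reading 8 characters, M is in state 4.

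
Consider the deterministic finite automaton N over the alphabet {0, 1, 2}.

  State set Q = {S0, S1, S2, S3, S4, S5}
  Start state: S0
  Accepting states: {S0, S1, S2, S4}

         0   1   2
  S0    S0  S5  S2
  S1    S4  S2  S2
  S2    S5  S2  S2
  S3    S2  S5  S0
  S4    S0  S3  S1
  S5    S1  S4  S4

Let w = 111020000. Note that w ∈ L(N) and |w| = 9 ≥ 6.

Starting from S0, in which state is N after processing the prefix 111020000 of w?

S0

Run of N on the first 9 characters of w = 1 1 1 0 2 0 0 0 0:
  step 0: S0  (start)
  step 1: S5  (read 1: S0→S5)
  step 2: S4  (read 1: S5→S4)
  step 3: S3  (read 1: S4→S3)
  step 4: S2  (read 0: S3→S2)
  step 5: S2  (read 2: S2→S2)
  step 6: S5  (read 0: S2→S5)
  step 7: S1  (read 0: S5→S1)
  step 8: S4  (read 0: S1→S4)
  step 9: S0  (read 0: S4→S0)

After reading 9 characters, N is in state S0.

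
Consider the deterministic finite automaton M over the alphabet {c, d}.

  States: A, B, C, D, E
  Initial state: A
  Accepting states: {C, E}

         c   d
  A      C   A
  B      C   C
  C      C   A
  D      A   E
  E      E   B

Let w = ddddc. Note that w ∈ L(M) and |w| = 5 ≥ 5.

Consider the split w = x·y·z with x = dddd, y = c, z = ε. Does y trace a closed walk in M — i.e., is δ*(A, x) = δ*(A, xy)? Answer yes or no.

no

State sequence: A -d-> A -d-> A -d-> A -d-> A -c-> C

After x (step 4): A. After xy (step 5): C.
They differ (A ≠ C), so y is not a cycle from the state after x; this split is not the one the pumping-lemma construction produces, and pumping y need not keep the string in L(M).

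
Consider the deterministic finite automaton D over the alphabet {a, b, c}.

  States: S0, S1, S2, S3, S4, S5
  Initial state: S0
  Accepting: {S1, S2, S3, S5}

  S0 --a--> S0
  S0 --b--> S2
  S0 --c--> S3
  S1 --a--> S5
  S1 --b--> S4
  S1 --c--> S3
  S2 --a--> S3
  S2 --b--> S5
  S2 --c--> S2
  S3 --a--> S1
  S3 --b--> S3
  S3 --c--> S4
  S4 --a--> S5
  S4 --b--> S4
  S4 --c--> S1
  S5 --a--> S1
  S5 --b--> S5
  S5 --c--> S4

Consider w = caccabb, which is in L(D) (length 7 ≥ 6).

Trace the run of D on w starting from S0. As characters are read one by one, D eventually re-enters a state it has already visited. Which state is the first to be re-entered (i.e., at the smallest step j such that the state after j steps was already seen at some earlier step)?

State sequence: S0 -c-> S3 -a-> S1 -c-> S3 -c-> S4 -a-> S5 -b-> S5 -b-> S5
First repeat at step 3: S3 was already visited.

The earliest repeat is at step j = 3: D is in S3, which it already visited at step i = 1.

S3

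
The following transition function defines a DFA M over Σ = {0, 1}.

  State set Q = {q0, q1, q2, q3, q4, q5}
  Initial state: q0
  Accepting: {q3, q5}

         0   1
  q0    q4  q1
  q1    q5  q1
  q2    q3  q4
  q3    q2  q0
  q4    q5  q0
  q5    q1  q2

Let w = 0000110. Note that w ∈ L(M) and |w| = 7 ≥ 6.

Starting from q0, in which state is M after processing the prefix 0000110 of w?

q5

Run of M on the first 7 characters of w = 0 0 0 0 1 1 0:
  step 0: q0  (start)
  step 1: q4  (read 0: q0→q4)
  step 2: q5  (read 0: q4→q5)
  step 3: q1  (read 0: q5→q1)
  step 4: q5  (read 0: q1→q5)
  step 5: q2  (read 1: q5→q2)
  step 6: q4  (read 1: q2→q4)
  step 7: q5  (read 0: q4→q5)

After reading 7 characters, M is in state q5.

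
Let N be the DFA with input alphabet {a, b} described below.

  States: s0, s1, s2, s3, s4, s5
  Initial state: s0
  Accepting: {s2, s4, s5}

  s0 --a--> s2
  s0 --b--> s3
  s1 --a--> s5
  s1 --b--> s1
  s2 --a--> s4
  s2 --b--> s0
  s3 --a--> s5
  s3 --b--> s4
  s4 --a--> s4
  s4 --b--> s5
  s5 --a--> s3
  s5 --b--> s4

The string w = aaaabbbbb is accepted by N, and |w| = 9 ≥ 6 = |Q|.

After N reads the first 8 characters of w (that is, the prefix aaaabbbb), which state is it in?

State sequence: s0 -a-> s2 -a-> s4 -a-> s4 -a-> s4 -b-> s5 -b-> s4 -b-> s5 -b-> s4

After reading 8 characters, N is in state s4.
(This kind of state-tracing is the core of the pumping-lemma construction: with 6 states, pigeonhole forces a repeat within the first 6 steps.)

s4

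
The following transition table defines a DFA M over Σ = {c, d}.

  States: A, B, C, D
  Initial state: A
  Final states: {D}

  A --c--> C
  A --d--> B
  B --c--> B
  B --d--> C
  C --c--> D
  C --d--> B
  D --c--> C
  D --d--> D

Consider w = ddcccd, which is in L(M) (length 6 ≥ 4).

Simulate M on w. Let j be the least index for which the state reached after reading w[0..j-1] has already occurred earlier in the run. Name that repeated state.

C

State sequence: A -d-> B -d-> C -c-> D -c-> C -c-> D -d-> D
First repeat at step 4: C was already visited.

The earliest repeat is at step j = 4: M is in C, which it already visited at step i = 2.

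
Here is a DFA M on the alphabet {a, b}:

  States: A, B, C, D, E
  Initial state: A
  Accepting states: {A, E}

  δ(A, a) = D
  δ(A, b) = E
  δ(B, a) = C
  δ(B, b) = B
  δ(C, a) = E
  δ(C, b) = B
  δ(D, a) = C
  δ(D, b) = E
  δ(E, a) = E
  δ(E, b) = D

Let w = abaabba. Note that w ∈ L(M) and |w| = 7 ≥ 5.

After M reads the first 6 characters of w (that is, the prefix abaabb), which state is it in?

E

Run of M on the first 6 characters of w = a b a a b b:
  step 0: A  (start)
  step 1: D  (read a: A→D)
  step 2: E  (read b: D→E)
  step 3: E  (read a: E→E)
  step 4: E  (read a: E→E)
  step 5: D  (read b: E→D)
  step 6: E  (read b: D→E)

After reading 6 characters, M is in state E.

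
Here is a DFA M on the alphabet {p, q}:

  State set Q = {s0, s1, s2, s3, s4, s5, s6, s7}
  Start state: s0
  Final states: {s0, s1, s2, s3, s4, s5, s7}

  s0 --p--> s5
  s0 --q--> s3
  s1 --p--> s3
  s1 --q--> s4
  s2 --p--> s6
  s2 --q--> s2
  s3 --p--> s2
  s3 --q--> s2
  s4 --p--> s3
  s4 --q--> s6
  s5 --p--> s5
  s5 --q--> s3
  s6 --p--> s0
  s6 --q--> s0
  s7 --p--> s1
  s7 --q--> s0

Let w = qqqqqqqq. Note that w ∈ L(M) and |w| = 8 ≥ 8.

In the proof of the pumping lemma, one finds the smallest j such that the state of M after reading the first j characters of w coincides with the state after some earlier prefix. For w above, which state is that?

State sequence: s0 -q-> s3 -q-> s2 -q-> s2 -q-> s2 -q-> s2 -q-> s2 -q-> s2 -q-> s2
First repeat at step 3: s2 was already visited.

The earliest repeat is at step j = 3: M is in s2, which it already visited at step i = 2.
The DFA has 8 states, so the proof of the pumping lemma guarantees a repeated state among the first 8+1 visited; the segment between the two visits is the pumpable y.

s2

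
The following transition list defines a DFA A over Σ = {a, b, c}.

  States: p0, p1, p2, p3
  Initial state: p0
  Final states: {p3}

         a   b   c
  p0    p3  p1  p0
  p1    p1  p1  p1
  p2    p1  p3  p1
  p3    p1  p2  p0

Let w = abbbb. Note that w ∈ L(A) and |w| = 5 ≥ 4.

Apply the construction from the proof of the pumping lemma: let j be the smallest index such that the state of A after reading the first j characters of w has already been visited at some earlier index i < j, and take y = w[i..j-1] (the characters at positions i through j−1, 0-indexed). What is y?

bb

Run of A on w = a b b b b:
  step 0: p0  (start)
  step 1: p3  (read a: p0→p3)
  step 2: p2  (read b: p3→p2)
  step 3: p3  (read b: p2→p3)   ← first repeat (p3 seen earlier)
  step 4: p2  (read b: p3→p2)
  step 5: p3  (read b: p2→p3)

So i = 1, j = 3, giving x = w[0:1] = a, y = w[1:3] = bb, z = w[3:5] = bb.
Check: |xy| = 3 ≤ 4 and |y| = 2 ≥ 1. Reading y takes A from p3 back to p3, so every xyⁱz is accepted.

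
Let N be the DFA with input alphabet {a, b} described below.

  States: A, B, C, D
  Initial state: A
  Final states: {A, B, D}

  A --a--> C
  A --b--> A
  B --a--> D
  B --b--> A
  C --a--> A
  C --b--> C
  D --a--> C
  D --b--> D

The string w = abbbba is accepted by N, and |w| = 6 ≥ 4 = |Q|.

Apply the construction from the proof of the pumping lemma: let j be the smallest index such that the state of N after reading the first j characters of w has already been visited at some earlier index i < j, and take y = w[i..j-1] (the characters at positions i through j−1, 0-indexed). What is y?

b

Run of N on w = a b b b b a:
  step 0: A  (start)
  step 1: C  (read a: A→C)
  step 2: C  (read b: C→C)   ← first repeat (C seen earlier)
  step 3: C  (read b: C→C)
  step 4: C  (read b: C→C)
  step 5: C  (read b: C→C)
  step 6: A  (read a: C→A)

So i = 1, j = 2, giving x = w[0:1] = a, y = w[1:2] = b, z = w[2:6] = bbba.
Check: |xy| = 2 ≤ 4 and |y| = 1 ≥ 1. Reading y takes N from C back to C, so every xyⁱz is accepted.
Pumping length from the standard proof: p = 4 (the number of states). The repeated state found above gives |xy| = j ≤ 4 and |y| = j − i ≥ 1.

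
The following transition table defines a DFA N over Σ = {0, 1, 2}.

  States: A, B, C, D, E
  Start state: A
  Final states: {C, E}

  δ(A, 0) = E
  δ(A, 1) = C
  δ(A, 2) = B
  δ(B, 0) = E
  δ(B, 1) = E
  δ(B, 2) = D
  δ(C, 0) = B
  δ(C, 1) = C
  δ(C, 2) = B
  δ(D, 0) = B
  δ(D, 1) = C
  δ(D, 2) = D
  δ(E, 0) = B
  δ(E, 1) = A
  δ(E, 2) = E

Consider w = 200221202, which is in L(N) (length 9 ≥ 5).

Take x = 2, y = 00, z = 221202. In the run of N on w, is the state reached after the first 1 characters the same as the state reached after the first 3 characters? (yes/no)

State sequence: A -2-> B -0-> E -0-> B

After x (step 1): B. After xy (step 3): B.
They match, so y = 00 drives N around a cycle from B back to itself; pumping y any number of times keeps N in B before reading z, and xyⁱz ∈ L(N) for every i ≥ 0.

yes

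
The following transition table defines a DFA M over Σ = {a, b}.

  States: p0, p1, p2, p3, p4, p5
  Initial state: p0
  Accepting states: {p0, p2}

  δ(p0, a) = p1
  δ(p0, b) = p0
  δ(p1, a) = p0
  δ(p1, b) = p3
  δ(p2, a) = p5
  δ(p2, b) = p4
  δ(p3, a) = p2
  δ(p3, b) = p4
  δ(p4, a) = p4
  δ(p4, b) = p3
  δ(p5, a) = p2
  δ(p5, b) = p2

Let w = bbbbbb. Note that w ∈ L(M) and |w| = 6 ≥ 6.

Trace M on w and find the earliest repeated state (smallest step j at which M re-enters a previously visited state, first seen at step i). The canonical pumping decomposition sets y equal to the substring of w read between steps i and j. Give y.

b

State sequence: p0 -b-> p0 -b-> p0 -b-> p0 -b-> p0 -b-> p0 -b-> p0
First repeat at step 1: p0 was already visited.

So i = 0, j = 1, giving x = w[0:0] = ε, y = w[0:1] = b, z = w[1:6] = bbbbb.
Check: |xy| = 1 ≤ 6 and |y| = 1 ≥ 1. Reading y takes M from p0 back to p0, so every xyⁱz is accepted.
The DFA has 6 states, so the proof of the pumping lemma guarantees a repeated state among the first 6+1 visited; the segment between the two visits is the pumpable y.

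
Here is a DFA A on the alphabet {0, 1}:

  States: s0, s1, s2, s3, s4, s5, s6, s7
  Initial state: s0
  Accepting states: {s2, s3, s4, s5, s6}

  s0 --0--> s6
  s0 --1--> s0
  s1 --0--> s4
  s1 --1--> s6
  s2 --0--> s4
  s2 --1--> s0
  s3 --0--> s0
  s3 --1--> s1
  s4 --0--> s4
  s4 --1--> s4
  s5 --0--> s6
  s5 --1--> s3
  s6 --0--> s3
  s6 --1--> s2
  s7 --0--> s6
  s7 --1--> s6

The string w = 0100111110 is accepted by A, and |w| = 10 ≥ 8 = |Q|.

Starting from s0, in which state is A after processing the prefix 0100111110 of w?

s4

State sequence: s0 -0-> s6 -1-> s2 -0-> s4 -0-> s4 -1-> s4 -1-> s4 -1-> s4 -1-> s4 -1-> s4 -0-> s4

After reading 10 characters, A is in state s4.
(This kind of state-tracing is the core of the pumping-lemma construction: with 8 states, pigeonhole forces a repeat within the first 8 steps.)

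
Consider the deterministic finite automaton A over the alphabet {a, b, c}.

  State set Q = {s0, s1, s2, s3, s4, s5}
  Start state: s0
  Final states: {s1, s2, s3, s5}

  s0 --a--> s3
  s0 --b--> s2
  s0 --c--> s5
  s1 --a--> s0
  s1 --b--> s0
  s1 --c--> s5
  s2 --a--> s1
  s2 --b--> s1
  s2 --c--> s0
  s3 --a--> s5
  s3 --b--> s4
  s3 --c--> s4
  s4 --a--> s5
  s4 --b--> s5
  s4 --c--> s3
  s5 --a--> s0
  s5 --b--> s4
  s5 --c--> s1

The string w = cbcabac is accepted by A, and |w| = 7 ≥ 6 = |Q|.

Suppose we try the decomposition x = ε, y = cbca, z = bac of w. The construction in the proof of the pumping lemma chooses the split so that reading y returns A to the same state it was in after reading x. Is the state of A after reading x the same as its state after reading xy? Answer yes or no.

no

State sequence: s0 -c-> s5 -b-> s4 -c-> s3 -a-> s5

After x (step 0): s0. After xy (step 4): s5.
They differ (s0 ≠ s5), so y is not a cycle from the state after x; this split is not the one the pumping-lemma construction produces, and pumping y need not keep the string in L(A).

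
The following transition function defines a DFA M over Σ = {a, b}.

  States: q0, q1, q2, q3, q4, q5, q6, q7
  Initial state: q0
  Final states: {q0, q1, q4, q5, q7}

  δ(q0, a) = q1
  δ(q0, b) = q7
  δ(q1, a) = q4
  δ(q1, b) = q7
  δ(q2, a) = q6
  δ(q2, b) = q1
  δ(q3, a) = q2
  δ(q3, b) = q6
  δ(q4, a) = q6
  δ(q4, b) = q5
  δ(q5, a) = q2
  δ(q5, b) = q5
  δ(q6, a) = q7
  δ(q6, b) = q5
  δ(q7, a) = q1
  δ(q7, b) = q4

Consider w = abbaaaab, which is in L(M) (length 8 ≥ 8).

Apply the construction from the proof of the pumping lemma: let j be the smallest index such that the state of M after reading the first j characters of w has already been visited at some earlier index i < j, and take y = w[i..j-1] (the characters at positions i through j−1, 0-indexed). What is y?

Run of M on w = a b b a a a a b:
  step 0: q0  (start)
  step 1: q1  (read a: q0→q1)
  step 2: q7  (read b: q1→q7)
  step 3: q4  (read b: q7→q4)
  step 4: q6  (read a: q4→q6)
  step 5: q7  (read a: q6→q7)   ← first repeat (q7 seen earlier)
  step 6: q1  (read a: q7→q1)
  step 7: q4  (read a: q1→q4)
  step 8: q5  (read b: q4→q5)

So i = 2, j = 5, giving x = w[0:2] = ab, y = w[2:5] = baa, z = w[5:8] = aab.
Check: |xy| = 5 ≤ 8 and |y| = 3 ≥ 1. Reading y takes M from q7 back to q7, so every xyⁱz is accepted.

baa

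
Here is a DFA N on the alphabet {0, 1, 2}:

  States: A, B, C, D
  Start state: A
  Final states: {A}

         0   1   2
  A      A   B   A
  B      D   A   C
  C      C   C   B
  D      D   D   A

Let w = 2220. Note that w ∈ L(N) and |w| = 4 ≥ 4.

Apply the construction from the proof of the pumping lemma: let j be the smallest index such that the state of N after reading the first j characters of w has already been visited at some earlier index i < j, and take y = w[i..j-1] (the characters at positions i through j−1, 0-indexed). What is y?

Run of N on w = 2 2 2 0:
  step 0: A  (start)
  step 1: A  (read 2: A→A)   ← first repeat (A seen earlier)
  step 2: A  (read 2: A→A)
  step 3: A  (read 2: A→A)
  step 4: A  (read 0: A→A)

So i = 0, j = 1, giving x = w[0:0] = ε, y = w[0:1] = 2, z = w[1:4] = 220.
Check: |xy| = 1 ≤ 4 and |y| = 1 ≥ 1. Reading y takes N from A back to A, so every xyⁱz is accepted.
Since N has 4 states, any run of length ≥ 4 visits 4+1 states, so by pigeonhole some state repeats within the first 4 steps — that repeat gives the pumpable loop.

2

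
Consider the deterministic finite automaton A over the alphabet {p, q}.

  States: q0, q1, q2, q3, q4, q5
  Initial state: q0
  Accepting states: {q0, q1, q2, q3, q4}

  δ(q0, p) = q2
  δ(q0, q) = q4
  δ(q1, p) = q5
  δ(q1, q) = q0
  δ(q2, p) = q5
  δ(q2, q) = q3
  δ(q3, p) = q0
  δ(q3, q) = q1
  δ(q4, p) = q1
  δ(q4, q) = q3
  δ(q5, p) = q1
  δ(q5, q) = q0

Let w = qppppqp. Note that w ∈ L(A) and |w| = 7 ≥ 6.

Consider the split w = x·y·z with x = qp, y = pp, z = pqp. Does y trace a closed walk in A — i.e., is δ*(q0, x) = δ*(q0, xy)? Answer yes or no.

Run of A on the first 4 characters of w = q p p p:
  step 0: q0  (start)
  step 1: q4  (read q: q0→q4)
  step 2: q1  (read p: q4→q1)
  step 3: q5  (read p: q1→q5)
  step 4: q1  (read p: q5→q1)

After x (step 2): q1. After xy (step 4): q1.
They match, so y = pp drives A around a cycle from q1 back to itself; pumping y any number of times keeps A in q1 before reading z, and xyⁱz ∈ L(A) for every i ≥ 0.

yes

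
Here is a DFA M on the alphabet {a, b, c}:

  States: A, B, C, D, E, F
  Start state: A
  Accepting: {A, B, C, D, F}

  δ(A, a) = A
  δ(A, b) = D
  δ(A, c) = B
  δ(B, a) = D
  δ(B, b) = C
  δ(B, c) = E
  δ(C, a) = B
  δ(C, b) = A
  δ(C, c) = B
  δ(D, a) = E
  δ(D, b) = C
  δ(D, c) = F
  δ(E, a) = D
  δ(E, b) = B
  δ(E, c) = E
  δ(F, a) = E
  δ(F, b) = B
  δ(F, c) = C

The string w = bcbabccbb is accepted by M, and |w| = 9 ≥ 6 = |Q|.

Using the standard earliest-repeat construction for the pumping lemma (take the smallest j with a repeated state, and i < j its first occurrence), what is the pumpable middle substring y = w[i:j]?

cba

Run of M on w = b c b a b c c b b:
  step 0: A  (start)
  step 1: D  (read b: A→D)
  step 2: F  (read c: D→F)
  step 3: B  (read b: F→B)
  step 4: D  (read a: B→D)   ← first repeat (D seen earlier)
  step 5: C  (read b: D→C)
  step 6: B  (read c: C→B)
  step 7: E  (read c: B→E)
  step 8: B  (read b: E→B)
  step 9: C  (read b: B→C)

So i = 1, j = 4, giving x = w[0:1] = b, y = w[1:4] = cba, z = w[4:9] = bccbb.
Check: |xy| = 4 ≤ 6 and |y| = 3 ≥ 1. Reading y takes M from D back to D, so every xyⁱz is accepted.
With |Q| = 6, pigeonhole forces a state repeat no later than step 6; the substring read between the first and second visits to that state can be pumped.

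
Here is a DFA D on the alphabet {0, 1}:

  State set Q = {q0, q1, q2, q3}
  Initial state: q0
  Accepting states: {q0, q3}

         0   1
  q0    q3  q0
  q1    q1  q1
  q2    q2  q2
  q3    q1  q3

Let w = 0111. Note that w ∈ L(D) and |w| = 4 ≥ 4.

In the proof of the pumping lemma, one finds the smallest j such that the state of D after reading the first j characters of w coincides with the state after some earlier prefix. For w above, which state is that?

State sequence: q0 -0-> q3 -1-> q3 -1-> q3 -1-> q3
First repeat at step 2: q3 was already visited.

The earliest repeat is at step j = 2: D is in q3, which it already visited at step i = 1.

q3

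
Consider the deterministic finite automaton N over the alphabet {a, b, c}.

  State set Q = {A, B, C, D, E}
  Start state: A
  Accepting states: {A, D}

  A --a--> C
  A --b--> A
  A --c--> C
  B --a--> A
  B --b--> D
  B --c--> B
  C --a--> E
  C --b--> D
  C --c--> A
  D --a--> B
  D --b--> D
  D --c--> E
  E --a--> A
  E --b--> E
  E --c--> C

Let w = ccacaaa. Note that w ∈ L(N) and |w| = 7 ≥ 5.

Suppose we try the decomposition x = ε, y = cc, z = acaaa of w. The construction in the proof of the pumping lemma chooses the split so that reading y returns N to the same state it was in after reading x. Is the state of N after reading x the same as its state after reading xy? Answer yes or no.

State sequence: A -c-> C -c-> A

After x (step 0): A. After xy (step 2): A.
They match, so y = cc drives N around a cycle from A back to itself; pumping y any number of times keeps N in A before reading z, and xyⁱz ∈ L(N) for every i ≥ 0.

yes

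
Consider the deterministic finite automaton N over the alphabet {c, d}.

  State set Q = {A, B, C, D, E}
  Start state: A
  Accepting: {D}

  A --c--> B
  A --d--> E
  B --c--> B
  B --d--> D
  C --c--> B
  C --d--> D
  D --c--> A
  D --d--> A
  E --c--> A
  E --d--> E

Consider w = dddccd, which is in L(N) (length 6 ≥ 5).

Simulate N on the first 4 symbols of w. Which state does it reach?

State sequence: A -d-> E -d-> E -d-> E -c-> A

After reading 4 characters, N is in state A.

A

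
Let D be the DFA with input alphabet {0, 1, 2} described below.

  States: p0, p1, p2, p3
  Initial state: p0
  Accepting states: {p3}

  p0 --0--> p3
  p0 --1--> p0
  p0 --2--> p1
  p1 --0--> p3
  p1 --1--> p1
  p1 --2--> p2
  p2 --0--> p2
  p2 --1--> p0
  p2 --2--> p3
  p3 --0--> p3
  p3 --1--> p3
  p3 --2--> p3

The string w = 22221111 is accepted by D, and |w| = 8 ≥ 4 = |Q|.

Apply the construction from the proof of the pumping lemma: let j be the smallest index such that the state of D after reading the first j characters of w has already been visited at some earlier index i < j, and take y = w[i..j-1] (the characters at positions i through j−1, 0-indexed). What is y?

Run of D on w = 2 2 2 2 1 1 1 1:
  step 0: p0  (start)
  step 1: p1  (read 2: p0→p1)
  step 2: p2  (read 2: p1→p2)
  step 3: p3  (read 2: p2→p3)
  step 4: p3  (read 2: p3→p3)   ← first repeat (p3 seen earlier)
  step 5: p3  (read 1: p3→p3)
  step 6: p3  (read 1: p3→p3)
  step 7: p3  (read 1: p3→p3)
  step 8: p3  (read 1: p3→p3)

So i = 3, j = 4, giving x = w[0:3] = 222, y = w[3:4] = 2, z = w[4:8] = 1111.
Check: |xy| = 4 ≤ 4 and |y| = 1 ≥ 1. Reading y takes D from p3 back to p3, so every xyⁱz is accepted.
Pumping length from the standard proof: p = 4 (the number of states). The repeated state found above gives |xy| = j ≤ 4 and |y| = j − i ≥ 1.

2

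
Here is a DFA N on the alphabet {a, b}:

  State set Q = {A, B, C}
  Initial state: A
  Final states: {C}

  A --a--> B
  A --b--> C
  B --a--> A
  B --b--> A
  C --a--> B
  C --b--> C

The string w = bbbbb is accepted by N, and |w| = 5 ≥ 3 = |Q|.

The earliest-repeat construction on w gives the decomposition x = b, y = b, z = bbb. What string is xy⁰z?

bbbb

xy⁰z = xz = b·bbb = bbbb.
Reading y = b takes N from C back to C, so after x the machine is still in C, and z then leads to the accepting state C. Hence bbbb ∈ L(N).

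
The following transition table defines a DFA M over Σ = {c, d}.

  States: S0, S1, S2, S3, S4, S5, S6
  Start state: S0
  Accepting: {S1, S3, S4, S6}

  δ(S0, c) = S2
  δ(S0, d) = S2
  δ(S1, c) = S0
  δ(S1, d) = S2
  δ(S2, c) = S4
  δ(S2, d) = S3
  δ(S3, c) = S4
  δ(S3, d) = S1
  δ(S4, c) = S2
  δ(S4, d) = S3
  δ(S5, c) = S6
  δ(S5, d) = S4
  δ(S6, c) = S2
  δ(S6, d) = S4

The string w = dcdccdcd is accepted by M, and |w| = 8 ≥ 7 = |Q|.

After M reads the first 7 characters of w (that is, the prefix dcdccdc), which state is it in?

State sequence: S0 -d-> S2 -c-> S4 -d-> S3 -c-> S4 -c-> S2 -d-> S3 -c-> S4

After reading 7 characters, M is in state S4.

S4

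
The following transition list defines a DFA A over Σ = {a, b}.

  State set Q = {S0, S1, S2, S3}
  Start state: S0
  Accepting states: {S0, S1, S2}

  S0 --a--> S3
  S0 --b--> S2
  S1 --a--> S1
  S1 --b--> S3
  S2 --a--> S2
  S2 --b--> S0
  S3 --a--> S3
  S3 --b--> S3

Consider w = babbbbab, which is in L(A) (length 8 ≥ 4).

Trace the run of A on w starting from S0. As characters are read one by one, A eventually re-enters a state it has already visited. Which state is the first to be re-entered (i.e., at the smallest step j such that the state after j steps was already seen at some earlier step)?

S2

Run of A on w = b a b b b b a b:
  step 0: S0  (start)
  step 1: S2  (read b: S0→S2)
  step 2: S2  (read a: S2→S2)   ← first repeat (S2 seen earlier)
  step 3: S0  (read b: S2→S0)
  step 4: S2  (read b: S0→S2)
  step 5: S0  (read b: S2→S0)
  step 6: S2  (read b: S0→S2)
  step 7: S2  (read a: S2→S2)
  step 8: S0  (read b: S2→S0)

The earliest repeat is at step j = 2: A is in S2, which it already visited at step i = 1.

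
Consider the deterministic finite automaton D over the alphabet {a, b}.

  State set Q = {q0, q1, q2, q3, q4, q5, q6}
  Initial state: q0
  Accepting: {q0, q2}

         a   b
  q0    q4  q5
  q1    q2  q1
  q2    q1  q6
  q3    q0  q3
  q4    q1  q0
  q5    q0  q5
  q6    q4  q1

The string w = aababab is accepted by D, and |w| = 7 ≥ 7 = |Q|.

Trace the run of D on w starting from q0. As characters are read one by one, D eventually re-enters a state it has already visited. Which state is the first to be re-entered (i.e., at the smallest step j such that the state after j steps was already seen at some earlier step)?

q1

State sequence: q0 -a-> q4 -a-> q1 -b-> q1 -a-> q2 -b-> q6 -a-> q4 -b-> q0
First repeat at step 3: q1 was already visited.

The earliest repeat is at step j = 3: D is in q1, which it already visited at step i = 2.
Pumping length from the standard proof: p = 7 (the number of states). The repeated state found above gives |xy| = j ≤ 7 and |y| = j − i ≥ 1.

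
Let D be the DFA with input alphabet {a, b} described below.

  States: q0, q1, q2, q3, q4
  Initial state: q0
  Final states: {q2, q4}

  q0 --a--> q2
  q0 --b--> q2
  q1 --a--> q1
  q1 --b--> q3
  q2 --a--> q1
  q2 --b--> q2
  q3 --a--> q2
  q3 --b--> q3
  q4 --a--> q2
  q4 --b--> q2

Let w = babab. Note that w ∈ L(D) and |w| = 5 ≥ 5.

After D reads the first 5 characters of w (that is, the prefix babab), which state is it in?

q2

Run of D on the first 5 characters of w = b a b a b:
  step 0: q0  (start)
  step 1: q2  (read b: q0→q2)
  step 2: q1  (read a: q2→q1)
  step 3: q3  (read b: q1→q3)
  step 4: q2  (read a: q3→q2)
  step 5: q2  (read b: q2→q2)

After reading 5 characters, D is in state q2.
(This kind of state-tracing is the core of the pumping-lemma construction: with 5 states, pigeonhole forces a repeat within the first 5 steps.)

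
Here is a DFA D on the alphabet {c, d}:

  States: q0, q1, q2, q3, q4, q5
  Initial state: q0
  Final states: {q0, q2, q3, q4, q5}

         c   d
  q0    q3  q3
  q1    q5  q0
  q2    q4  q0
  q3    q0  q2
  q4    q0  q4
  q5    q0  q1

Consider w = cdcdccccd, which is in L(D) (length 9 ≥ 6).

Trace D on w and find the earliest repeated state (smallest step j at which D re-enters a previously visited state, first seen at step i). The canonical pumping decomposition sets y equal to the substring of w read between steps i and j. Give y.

d

State sequence: q0 -c-> q3 -d-> q2 -c-> q4 -d-> q4 -c-> q0 -c-> q3 -c-> q0 -c-> q3 -d-> q2
First repeat at step 4: q4 was already visited.

So i = 3, j = 4, giving x = w[0:3] = cdc, y = w[3:4] = d, z = w[4:9] = ccccd.
Check: |xy| = 4 ≤ 6 and |y| = 1 ≥ 1. Reading y takes D from q4 back to q4, so every xyⁱz is accepted.
The DFA has 6 states, so the proof of the pumping lemma guarantees a repeated state among the first 6+1 visited; the segment between the two visits is the pumpable y.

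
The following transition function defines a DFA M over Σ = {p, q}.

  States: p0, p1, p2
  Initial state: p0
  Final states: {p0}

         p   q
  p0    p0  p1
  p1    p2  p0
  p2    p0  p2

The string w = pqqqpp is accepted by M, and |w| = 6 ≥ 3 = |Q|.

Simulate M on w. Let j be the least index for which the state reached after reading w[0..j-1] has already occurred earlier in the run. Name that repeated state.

p0

Run of M on w = p q q q p p:
  step 0: p0  (start)
  step 1: p0  (read p: p0→p0)   ← first repeat (p0 seen earlier)
  step 2: p1  (read q: p0→p1)
  step 3: p0  (read q: p1→p0)
  step 4: p1  (read q: p0→p1)
  step 5: p2  (read p: p1→p2)
  step 6: p0  (read p: p2→p0)

The earliest repeat is at step j = 1: M is in p0, which it already visited at step i = 0.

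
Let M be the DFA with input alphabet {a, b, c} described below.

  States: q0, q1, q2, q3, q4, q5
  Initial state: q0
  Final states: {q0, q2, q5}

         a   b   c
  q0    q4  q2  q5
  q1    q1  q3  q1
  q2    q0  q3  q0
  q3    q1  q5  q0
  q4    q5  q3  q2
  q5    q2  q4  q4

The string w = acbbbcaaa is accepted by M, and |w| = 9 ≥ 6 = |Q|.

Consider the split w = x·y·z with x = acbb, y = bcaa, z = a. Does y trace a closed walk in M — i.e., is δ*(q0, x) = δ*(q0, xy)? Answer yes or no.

no

Run of M on the first 8 characters of w = a c b b b c a a:
  step 0: q0  (start)
  step 1: q4  (read a: q0→q4)
  step 2: q2  (read c: q4→q2)
  step 3: q3  (read b: q2→q3)
  step 4: q5  (read b: q3→q5)
  step 5: q4  (read b: q5→q4)
  step 6: q2  (read c: q4→q2)
  step 7: q0  (read a: q2→q0)
  step 8: q4  (read a: q0→q4)

After x (step 4): q5. After xy (step 8): q4.
They differ (q5 ≠ q4), so y is not a cycle from the state after x; this split is not the one the pumping-lemma construction produces, and pumping y need not keep the string in L(M).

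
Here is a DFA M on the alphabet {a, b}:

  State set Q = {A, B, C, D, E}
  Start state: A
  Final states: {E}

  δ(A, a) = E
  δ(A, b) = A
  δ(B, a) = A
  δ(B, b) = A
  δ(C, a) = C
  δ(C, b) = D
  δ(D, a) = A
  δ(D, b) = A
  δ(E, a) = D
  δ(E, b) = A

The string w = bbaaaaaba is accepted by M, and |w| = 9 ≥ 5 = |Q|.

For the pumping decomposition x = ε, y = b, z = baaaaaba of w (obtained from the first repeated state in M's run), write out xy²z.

xy^2z = ε·b·b·baaaaaba = bbbaaaaaba.
Reading y = b takes M from A back to A, so after x·y·y the machine is still in A, and z then leads to the accepting state E. Hence bbbaaaaaba ∈ L(M).

bbbaaaaaba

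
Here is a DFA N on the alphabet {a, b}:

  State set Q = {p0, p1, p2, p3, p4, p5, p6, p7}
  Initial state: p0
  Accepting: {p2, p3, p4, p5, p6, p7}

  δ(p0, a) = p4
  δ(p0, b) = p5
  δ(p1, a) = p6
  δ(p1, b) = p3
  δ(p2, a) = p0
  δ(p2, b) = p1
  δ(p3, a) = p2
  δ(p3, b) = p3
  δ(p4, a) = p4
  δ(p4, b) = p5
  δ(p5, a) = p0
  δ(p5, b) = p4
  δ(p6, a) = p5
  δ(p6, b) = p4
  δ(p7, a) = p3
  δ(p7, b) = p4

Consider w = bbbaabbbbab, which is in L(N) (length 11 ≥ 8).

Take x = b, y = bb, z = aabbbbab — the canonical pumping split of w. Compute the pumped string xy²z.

bbbbbaabbbbab

xy^2z = b·bb·bb·aabbbbab = bbbbbaabbbbab.
Reading y = bb takes N from p5 back to p5, so after x·y·y the machine is still in p5, and z then leads to the accepting state p5. Hence bbbbbaabbbbab ∈ L(N).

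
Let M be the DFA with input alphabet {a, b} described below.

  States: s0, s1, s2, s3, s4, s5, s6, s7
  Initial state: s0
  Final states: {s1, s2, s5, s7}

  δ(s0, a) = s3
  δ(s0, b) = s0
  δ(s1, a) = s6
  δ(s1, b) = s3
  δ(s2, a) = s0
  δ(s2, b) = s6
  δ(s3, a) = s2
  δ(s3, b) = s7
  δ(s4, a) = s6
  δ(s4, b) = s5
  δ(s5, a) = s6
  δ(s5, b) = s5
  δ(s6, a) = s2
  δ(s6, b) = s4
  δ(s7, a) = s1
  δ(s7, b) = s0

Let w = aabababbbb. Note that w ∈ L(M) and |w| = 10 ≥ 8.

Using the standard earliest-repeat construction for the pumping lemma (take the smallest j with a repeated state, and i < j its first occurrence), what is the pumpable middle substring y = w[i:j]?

State sequence: s0 -a-> s3 -a-> s2 -b-> s6 -a-> s2 -b-> s6 -a-> s2 -b-> s6 -b-> s4 -b-> s5 -b-> s5
First repeat at step 4: s2 was already visited.

So i = 2, j = 4, giving x = w[0:2] = aa, y = w[2:4] = ba, z = w[4:10] = babbbb.
Check: |xy| = 4 ≤ 8 and |y| = 2 ≥ 1. Reading y takes M from s2 back to s2, so every xyⁱz is accepted.

ba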